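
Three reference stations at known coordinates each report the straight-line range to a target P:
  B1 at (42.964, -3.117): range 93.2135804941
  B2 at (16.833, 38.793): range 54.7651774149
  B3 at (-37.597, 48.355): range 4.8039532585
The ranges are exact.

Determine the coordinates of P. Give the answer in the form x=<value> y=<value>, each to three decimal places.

eq1: (x − 42.964)² + (y + 3.117)² = 93.2135804941²
eq2: (x − 16.833)² + (y − 38.793)² = 54.7651774149²
eq3: (x + 37.597)² + (y − 48.355)² = 4.8039532585²
eq1−eq3, eq1−eq2 (x²,y² cancel):
  -161.122·x + 102.944·y = 10561.813071
  -52.262·x + 83.820·y = 5622.172684
det = -161.122·83.820 − 102.944·-52.262 = -8125.186712
x = (10561.813071·83.820 − 102.944·5622.172684) / -8125.186712 = -37.724946
y = (-161.122·5622.172684 − 10561.813071·-52.262) / -8125.186712 = 43.552751

x=-37.725 y=43.553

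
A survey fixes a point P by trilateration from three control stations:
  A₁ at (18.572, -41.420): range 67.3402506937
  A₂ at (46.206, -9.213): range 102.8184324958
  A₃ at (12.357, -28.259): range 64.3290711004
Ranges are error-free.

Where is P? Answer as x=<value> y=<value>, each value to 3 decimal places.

eq1: (x − 18.572)² + (y + 41.420)² = 67.3402506937²
eq2: (x − 46.206)² + (y + 9.213)² = 102.8184324958²
eq3: (x − 12.357)² + (y + 28.259)² = 64.3290711004²
eq1−eq3, eq1−eq2 (x²,y² cancel):
  -12.430·x + 26.322·y = -712.789079
  55.268·x + 64.414·y = -5877.582476
det = -12.430·64.414 − 26.322·55.268 = -2255.430316
x = (-712.789079·64.414 − 26.322·-5877.582476) / -2255.430316 = -48.237416
y = (-12.430·-5877.582476 − -712.789079·55.268) / -2255.430316 = -49.858679

x=-48.237 y=-49.859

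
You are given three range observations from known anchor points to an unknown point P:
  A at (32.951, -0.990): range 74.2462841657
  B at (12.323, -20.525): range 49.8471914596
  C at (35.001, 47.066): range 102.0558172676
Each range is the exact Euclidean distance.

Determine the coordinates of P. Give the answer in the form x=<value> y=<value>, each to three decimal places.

eq1: (x − 32.951)² + (y + 0.990)² = 74.2462841657²
eq2: (x − 12.323)² + (y + 20.525)² = 49.8471914596²
eq3: (x − 35.001)² + (y − 47.066)² = 102.0558172676²
eq3−eq2, eq3−eq1 (x²,y² cancel):
  -45.356·x − 135.182·y = 5063.500939
  -4.100·x − 96.112·y = 2549.349270
det = -45.356·-96.112 − -135.182·-4.100 = 3805.009672
x = (5063.500939·-96.112 − -135.182·2549.349270) / 3805.009672 = -37.328964
y = (-45.356·2549.349270 − 5063.500939·-4.100) / 3805.009672 = -24.932376

x=-37.329 y=-24.932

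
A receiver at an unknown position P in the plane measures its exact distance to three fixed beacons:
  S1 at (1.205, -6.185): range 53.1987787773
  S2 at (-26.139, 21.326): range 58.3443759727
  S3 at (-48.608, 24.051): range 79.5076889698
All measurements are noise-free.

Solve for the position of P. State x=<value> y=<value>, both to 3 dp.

x=29.508 y=38.860

eq1: (x − 1.205)² + (y + 6.185)² = 53.1987787773²
eq2: (x + 26.139)² + (y − 21.326)² = 58.3443759727²
eq3: (x + 48.608)² + (y − 24.051)² = 79.5076889698²
eq3−eq1, eq3−eq2 (x²,y² cancel):
  99.626·x − 60.472·y = 589.880527
  44.938·x − 5.450·y = 1114.263730
det = 99.626·-5.450 − -60.472·44.938 = 2174.529036
x = (589.880527·-5.450 − -60.472·1114.263730) / 2174.529036 = 29.508416
y = (99.626·1114.263730 − 589.880527·44.938) / 2174.529036 = 38.859719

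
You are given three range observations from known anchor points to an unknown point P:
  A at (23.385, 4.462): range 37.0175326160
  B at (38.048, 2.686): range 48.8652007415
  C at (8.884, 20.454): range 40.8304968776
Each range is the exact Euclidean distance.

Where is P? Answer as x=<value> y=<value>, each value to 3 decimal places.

x=-6.516 y=-17.361

eq1: (x − 23.385)² + (y − 4.462)² = 37.0175326160²
eq2: (x − 38.048)² + (y − 2.686)² = 48.8652007415²
eq3: (x − 8.884)² + (y − 20.454)² = 40.8304968776²
eq2−eq1, eq2−eq3 (x²,y² cancel):
  -29.326·x + 3.552·y = 129.412892
  -58.328·x + 35.536·y = -236.894960
det = -29.326·35.536 − 3.552·-58.328 = -834.947680
x = (129.412892·35.536 − 3.552·-236.894960) / -834.947680 = -6.515699
y = (-29.326·-236.894960 − 129.412892·-58.328) / -834.947680 = -17.361060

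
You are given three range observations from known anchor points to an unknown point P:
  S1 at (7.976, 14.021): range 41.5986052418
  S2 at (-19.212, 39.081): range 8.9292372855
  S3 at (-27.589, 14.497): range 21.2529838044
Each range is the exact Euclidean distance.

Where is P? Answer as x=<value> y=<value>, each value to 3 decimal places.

eq1: (x − 7.976)² + (y − 14.021)² = 41.5986052418²
eq2: (x + 19.212)² + (y − 39.081)² = 8.9292372855²
eq3: (x + 27.589)² + (y − 14.497)² = 21.2529838044²
eq2−eq1, eq2−eq3 (x²,y² cancel):
  54.376·x − 50.120·y = -3286.933168
  -16.754·x − 49.168·y = -1297.067617
det = 54.376·-49.168 − -50.120·-16.754 = -3513.269648
x = (-3286.933168·-49.168 − -50.120·-1297.067617) / -3513.269648 = -27.496580
y = (54.376·-1297.067617 − -3286.933168·-16.754) / -3513.269648 = 35.749783

x=-27.497 y=35.750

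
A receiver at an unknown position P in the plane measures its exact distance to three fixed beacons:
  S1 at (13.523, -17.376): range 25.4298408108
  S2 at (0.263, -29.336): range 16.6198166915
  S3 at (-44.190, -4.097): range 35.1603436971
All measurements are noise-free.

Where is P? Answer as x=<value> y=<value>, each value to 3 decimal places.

x=-11.899 y=-18.009

eq1: (x − 13.523)² + (y + 17.376)² = 25.4298408108²
eq2: (x − 0.263)² + (y + 29.336)² = 16.6198166915²
eq3: (x + 44.190)² + (y + 4.097)² = 35.1603436971²
eq3−eq2, eq3−eq1 (x²,y² cancel):
  88.906·x − 50.478·y = -148.839982
  115.426·x − 26.558·y = -895.171639
det = 88.906·-26.558 − -50.478·115.426 = 3465.308080
x = (-148.839982·-26.558 − -50.478·-895.171639) / 3465.308080 = -11.898966
y = (88.906·-895.171639 − -148.839982·115.426) / 3465.308080 = -18.008825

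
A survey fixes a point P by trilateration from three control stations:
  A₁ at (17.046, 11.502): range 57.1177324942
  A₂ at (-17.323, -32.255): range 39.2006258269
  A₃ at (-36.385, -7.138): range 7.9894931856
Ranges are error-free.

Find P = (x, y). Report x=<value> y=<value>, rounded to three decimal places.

eq1: (x − 17.046)² + (y − 11.502)² = 57.1177324942²
eq2: (x + 17.323)² + (y + 32.255)² = 39.2006258269²
eq3: (x + 36.385)² + (y + 7.138)² = 7.9894931856²
eq3−eq2, eq3−eq1 (x²,y² cancel):
  38.124·x − 50.234·y = -1507.204979
  106.862·x + 37.280·y = -4150.560513
det = 38.124·37.280 − -50.234·106.862 = 6789.368428
x = (-1507.204979·37.280 − -50.234·-4150.560513) / 6789.368428 = -38.985638
y = (38.124·-4150.560513 − -1507.204979·106.862) / 6789.368428 = 0.416382

x=-38.986 y=0.416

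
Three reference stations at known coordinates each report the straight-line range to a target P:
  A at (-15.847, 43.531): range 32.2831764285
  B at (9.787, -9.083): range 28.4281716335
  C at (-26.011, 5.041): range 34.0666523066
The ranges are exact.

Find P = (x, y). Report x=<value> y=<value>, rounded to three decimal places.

eq1: (x + 15.847)² + (y − 43.531)² = 32.2831764285²
eq2: (x − 9.787)² + (y + 9.083)² = 28.4281716335²
eq3: (x + 26.011)² + (y − 5.041)² = 34.0666523066²
eq1−eq2, eq1−eq3 (x²,y² cancel):
  51.268·x − 105.228·y = -1733.746574
  -20.328·x − 76.980·y = -1562.424887
det = 51.268·-76.980 − -105.228·-20.328 = -6085.685424
x = (-1733.746574·-76.980 − -105.228·-1562.424887) / -6085.685424 = 5.085218
y = (51.268·-1562.424887 − -1733.746574·-20.328) / -6085.685424 = 18.953658

x=5.085 y=18.954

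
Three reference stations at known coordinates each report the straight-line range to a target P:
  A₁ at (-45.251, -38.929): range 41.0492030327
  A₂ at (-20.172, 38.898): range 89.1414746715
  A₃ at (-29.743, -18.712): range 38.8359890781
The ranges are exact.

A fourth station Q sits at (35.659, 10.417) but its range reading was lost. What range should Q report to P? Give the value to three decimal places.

eq1: (x + 45.251)² + (y + 38.929)² = 41.0492030327²
eq2: (x + 20.172)² + (y − 38.898)² = 89.1414746715²
eq3: (x + 29.743)² + (y + 18.712)² = 38.8359890781²
eq1−eq2, eq1−eq3 (x²,y² cancel):
  50.158·x + 155.654·y = -7904.321491
  31.016·x + 40.434·y = -2151.532027
det = 50.158·40.434 − 155.654·31.016 = -2799.675892
x = (-7904.321491·40.434 − 155.654·-2151.532027) / -2799.675892 = -5.461786
y = (50.158·-2151.532027 − -7904.321491·31.016) / -2799.675892 = -49.021350
|P − Q| = √((-5.461786 − 35.659)² + (-49.021350 − 10.417)²) = 72.276113

72.276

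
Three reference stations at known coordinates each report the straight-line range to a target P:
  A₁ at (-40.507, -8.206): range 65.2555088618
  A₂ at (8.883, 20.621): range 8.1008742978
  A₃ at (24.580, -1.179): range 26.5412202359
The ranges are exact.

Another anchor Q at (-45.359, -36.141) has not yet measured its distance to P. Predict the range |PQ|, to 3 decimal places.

86.100

eq1: (x + 40.507)² + (y + 8.206)² = 65.2555088618²
eq2: (x − 8.883)² + (y − 20.621)² = 8.1008742978²
eq3: (x − 24.580)² + (y + 1.179)² = 26.5412202359²
eq2−eq1, eq2−eq3 (x²,y² cancel):
  -98.780·x − 57.654·y = -2988.635117
  31.394·x − 43.600·y = -537.379096
det = -98.780·-43.600 − -57.654·31.394 = 6116.797676
x = (-2988.635117·-43.600 − -57.654·-537.379096) / 6116.797676 = 16.237653
y = (-98.780·-537.379096 − -2988.635117·31.394) / 6116.797676 = 24.017063
|P − Q| = √((16.237653 − -45.359)² + (24.017063 − -36.141)²) = 86.099595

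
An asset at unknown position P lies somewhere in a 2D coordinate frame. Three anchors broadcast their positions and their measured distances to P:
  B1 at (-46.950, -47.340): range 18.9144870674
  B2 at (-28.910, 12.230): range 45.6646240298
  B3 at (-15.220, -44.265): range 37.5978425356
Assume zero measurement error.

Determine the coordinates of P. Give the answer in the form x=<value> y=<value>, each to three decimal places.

x=-49.392 y=-28.584

eq1: (x + 46.950)² + (y + 47.340)² = 18.9144870674²
eq2: (x + 28.910)² + (y − 12.230)² = 45.6646240298²
eq3: (x + 15.220)² + (y + 44.265)² = 37.5978425356²
eq1−eq2, eq1−eq3 (x²,y² cancel):
  36.080·x + 119.140·y = -5187.517167
  63.460·x + 6.150·y = -3310.179417
det = 36.080·6.150 − 119.140·63.460 = -7338.732400
x = (-5187.517167·6.150 − 119.140·-3310.179417) / -7338.732400 = -49.391574
y = (36.080·-3310.179417 − -5187.517167·63.460) / -7338.732400 = -28.583760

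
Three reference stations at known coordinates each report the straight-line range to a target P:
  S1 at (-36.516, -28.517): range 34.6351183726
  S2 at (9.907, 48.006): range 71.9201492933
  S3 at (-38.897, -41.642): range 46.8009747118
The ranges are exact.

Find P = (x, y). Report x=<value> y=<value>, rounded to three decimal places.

eq1: (x + 36.516)² + (y + 28.517)² = 34.6351183726²
eq2: (x − 9.907)² + (y − 48.006)² = 71.9201492933²
eq3: (x + 38.897)² + (y + 41.642)² = 46.8009747118²
eq3−eq2, eq3−eq1 (x²,y² cancel):
  97.608·x + 179.296·y = -3826.484728
  4.762·x + 26.250·y = -109.655419
det = 97.608·26.250 − 179.296·4.762 = 1708.402448
x = (-3826.484728·26.250 − 179.296·-109.655419) / 1708.402448 = -47.286543
y = (97.608·-109.655419 − -3826.484728·4.762) / 1708.402448 = 4.400880

x=-47.287 y=4.401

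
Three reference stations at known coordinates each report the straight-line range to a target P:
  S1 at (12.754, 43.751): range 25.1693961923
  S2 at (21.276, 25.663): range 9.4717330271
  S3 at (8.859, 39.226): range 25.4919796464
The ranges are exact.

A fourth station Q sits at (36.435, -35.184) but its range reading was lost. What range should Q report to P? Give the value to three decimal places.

eq1: (x − 12.754)² + (y − 43.751)² = 25.1693961923²
eq2: (x − 21.276)² + (y − 25.663)² = 9.4717330271²
eq3: (x − 8.859)² + (y − 39.226)² = 25.4919796464²
eq2−eq1, eq2−eq3 (x²,y² cancel):
  -17.044·x + 36.176·y = 421.771994
  -24.834·x + 27.126·y = -54.224088
det = -17.044·27.126 − 36.176·-24.834 = 436.059240
x = (421.771994·27.126 − 36.176·-54.224088) / 436.059240 = 30.735727
y = (-17.044·-54.224088 − 421.771994·-24.834) / 436.059240 = 26.139754
|P − Q| = √((30.735727 − 36.435)² + (26.139754 − -35.184)²) = 61.588022

61.588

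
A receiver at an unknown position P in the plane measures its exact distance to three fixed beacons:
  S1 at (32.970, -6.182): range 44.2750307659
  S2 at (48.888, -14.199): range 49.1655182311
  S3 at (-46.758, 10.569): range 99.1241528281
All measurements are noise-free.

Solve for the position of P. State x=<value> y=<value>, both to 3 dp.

eq1: (x − 32.970)² + (y + 6.182)² = 44.2750307659²
eq2: (x − 48.888)² + (y + 14.199)² = 49.1655182311²
eq3: (x + 46.758)² + (y − 10.569)² = 99.1241528281²
eq1−eq3, eq1−eq2 (x²,y² cancel):
  -159.456·x + 33.502·y = -6692.543024
  31.836·x − 16.034·y = 1009.440287
det = -159.456·-16.034 − 33.502·31.836 = 1490.147832
x = (-6692.543024·-16.034 − 33.502·1009.440287) / 1490.147832 = 49.317232
y = (-159.456·1009.440287 − -6692.543024·31.836) / 1490.147832 = 34.964645

x=49.317 y=34.965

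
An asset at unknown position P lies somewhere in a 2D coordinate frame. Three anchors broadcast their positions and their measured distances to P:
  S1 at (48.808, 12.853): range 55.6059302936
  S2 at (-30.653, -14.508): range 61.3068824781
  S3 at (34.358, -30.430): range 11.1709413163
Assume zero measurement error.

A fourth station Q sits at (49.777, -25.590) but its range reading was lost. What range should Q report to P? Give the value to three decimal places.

26.738

eq1: (x − 48.808)² + (y − 12.853)² = 55.6059302936²
eq2: (x + 30.653)² + (y + 14.508)² = 61.3068824781²
eq3: (x − 34.358)² + (y + 30.430)² = 11.1709413163²
eq2−eq1, eq2−eq3 (x²,y² cancel):
  158.922·x + 54.722·y = 2063.846355
  130.022·x − 31.844·y = 4590.112500
det = 158.922·-31.844 − 54.722·130.022 = -12175.776052
x = (2063.846355·-31.844 − 54.722·4590.112500) / -12175.776052 = 26.027192
y = (158.922·4590.112500 − 2063.846355·130.022) / -12175.776052 = -37.872282
|P − Q| = √((26.027192 − 49.777)² + (-37.872282 − -25.590)²) = 26.737761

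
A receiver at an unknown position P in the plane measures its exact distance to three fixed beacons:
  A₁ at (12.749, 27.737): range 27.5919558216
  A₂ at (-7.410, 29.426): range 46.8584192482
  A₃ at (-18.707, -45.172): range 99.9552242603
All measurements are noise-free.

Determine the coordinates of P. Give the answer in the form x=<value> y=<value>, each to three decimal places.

eq1: (x − 12.749)² + (y − 27.737)² = 27.5919558216²
eq2: (x + 7.410)² + (y − 29.426)² = 46.8584192482²
eq3: (x + 18.707)² + (y + 45.172)² = 99.9552242603²
eq2−eq1, eq2−eq3 (x²,y² cancel):
  40.318·x − 3.378·y = 1445.476022
  -22.594·x − 149.196·y = -6325.671545
det = 40.318·-149.196 − -3.378·-22.594 = -6091.606860
x = (1445.476022·-149.196 − -3.378·-6325.671545) / -6091.606860 = 38.910482
y = (40.318·-6325.671545 − 1445.476022·-22.594) / -6091.606860 = 36.505859

x=38.910 y=36.506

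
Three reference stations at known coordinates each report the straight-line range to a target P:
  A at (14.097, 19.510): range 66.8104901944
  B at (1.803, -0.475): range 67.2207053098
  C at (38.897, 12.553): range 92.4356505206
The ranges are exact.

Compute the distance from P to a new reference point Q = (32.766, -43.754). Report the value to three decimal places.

eq1: (x − 14.097)² + (y − 19.510)² = 66.8104901944²
eq2: (x − 1.803)² + (y + 0.475)² = 67.2207053098²
eq3: (x − 38.897)² + (y − 12.553)² = 92.4356505206²
eq1−eq3, eq1−eq2 (x²,y² cancel):
  49.600·x − 13.914·y = -2989.518978
  -24.588·x − 39.970·y = -630.870697
det = 49.600·-39.970 − -13.914·-24.588 = -2324.629432
x = (-2989.518978·-39.970 − -13.914·-630.870697) / -2324.629432 = -47.626145
y = (49.600·-630.870697 − -2989.518978·-24.588) / -2324.629432 = 45.081370
|P − Q| = √((-47.626145 − 32.766)² + (45.081370 − -43.754)²) = 119.810767

119.811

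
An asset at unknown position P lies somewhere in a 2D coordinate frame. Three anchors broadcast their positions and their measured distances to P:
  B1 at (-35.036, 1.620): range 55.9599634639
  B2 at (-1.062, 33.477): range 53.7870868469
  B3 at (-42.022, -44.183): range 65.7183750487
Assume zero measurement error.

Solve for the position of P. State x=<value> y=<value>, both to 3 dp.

x=17.768 y=-16.906

eq1: (x + 35.036)² + (y − 1.620)² = 55.9599634639²
eq2: (x + 1.062)² + (y − 33.477)² = 53.7870868469²
eq3: (x + 42.022)² + (y + 44.183)² = 65.7183750487²
eq3−eq1, eq3−eq2 (x²,y² cancel):
  13.972·x + 91.606·y = -1300.452969
  81.920·x + 155.320·y = -1170.294492
det = 13.972·155.320 − 91.606·81.920 = -5334.232480
x = (-1300.452969·155.320 − 91.606·-1170.294492) / -5334.232480 = 17.768322
y = (13.972·-1170.294492 − -1300.452969·81.920) / -5334.232480 = -16.906228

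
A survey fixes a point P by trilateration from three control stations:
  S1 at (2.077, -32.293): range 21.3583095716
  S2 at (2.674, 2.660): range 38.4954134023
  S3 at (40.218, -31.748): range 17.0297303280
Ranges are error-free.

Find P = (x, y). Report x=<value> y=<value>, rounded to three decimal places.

x=23.295 y=-29.847

eq1: (x − 2.077)² + (y + 32.293)² = 21.3583095716²
eq2: (x − 2.674)² + (y − 2.660)² = 38.4954134023²
eq3: (x − 40.218)² + (y + 31.748)² = 17.0297303280²
eq2−eq1, eq2−eq3 (x²,y² cancel):
  -1.194·x − 69.906·y = 2058.645367
  75.088·x − 68.816·y = 3803.082290
det = -1.194·-68.816 − -69.906·75.088 = 5331.268032
x = (2058.645367·-68.816 − -69.906·3803.082290) / 5331.268032 = 23.294745
y = (-1.194·3803.082290 − 2058.645367·75.088) / 5331.268032 = -29.846641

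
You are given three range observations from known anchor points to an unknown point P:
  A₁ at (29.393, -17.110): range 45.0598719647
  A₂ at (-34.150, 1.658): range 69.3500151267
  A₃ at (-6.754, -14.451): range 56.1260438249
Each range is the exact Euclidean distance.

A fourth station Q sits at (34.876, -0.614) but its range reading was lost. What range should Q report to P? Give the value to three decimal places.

28.969

eq1: (x − 29.393)² + (y + 17.110)² = 45.0598719647²
eq2: (x + 34.150)² + (y − 1.658)² = 69.3500151267²
eq3: (x + 6.754)² + (y + 14.451)² = 56.1260438249²
eq2−eq3, eq2−eq1 (x²,y² cancel):
  54.792·x − 32.218·y = 744.768256
  127.086·x − 37.536·y = 2766.761622
det = 54.792·-37.536 − -32.218·127.086 = 2037.784236
x = (744.768256·-37.536 − -32.218·2766.761622) / 2037.784236 = 30.024722
y = (54.792·2766.761622 − 744.768256·127.086) / 2037.784236 = 27.945444
|P − Q| = √((30.024722 − 34.876)² + (27.945444 − -0.614)²) = 28.968547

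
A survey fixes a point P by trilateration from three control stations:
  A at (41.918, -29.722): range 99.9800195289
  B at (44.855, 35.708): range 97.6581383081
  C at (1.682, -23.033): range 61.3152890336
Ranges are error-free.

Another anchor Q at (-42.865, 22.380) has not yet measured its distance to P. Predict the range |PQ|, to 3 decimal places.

13.478

eq1: (x − 41.918)² + (y + 29.722)² = 99.9800195289²
eq2: (x − 44.855)² + (y − 35.708)² = 97.6581383081²
eq3: (x − 1.682)² + (y + 23.033)² = 61.3152890336²
eq2−eq1, eq2−eq3 (x²,y² cancel):
  -5.874·x − 130.860·y = -1105.408608
  -86.346·x − 117.482·y = 3023.863233
det = -5.874·-117.482 − -130.860·-86.346 = -10609.148292
x = (-1105.408608·-117.482 − -130.860·3023.863233) / -10609.148292 = -49.539166
y = (-5.874·3023.863233 − -1105.408608·-86.346) / -10609.148292 = 10.670959
|P − Q| = √((-49.539166 − -42.865)² + (10.670959 − 22.380)²) = 13.477616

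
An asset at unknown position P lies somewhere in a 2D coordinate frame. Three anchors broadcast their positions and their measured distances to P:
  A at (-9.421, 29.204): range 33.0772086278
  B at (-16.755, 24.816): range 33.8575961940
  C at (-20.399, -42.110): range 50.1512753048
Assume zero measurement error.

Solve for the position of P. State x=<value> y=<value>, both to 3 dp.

x=6.506 y=0.214

eq1: (x + 9.421)² + (y − 29.204)² = 33.0772086278²
eq2: (x + 16.755)² + (y − 24.816)² = 33.8575961940²
eq3: (x + 20.399)² + (y + 42.110)² = 50.1512753048²
eq2−eq1, eq2−eq3 (x²,y² cancel):
  14.668·x + 8.776·y = 97.300065
  -7.288·x − 133.852·y = -76.006175
det = 14.668·-133.852 − 8.776·-7.288 = -1899.381648
x = (97.300065·-133.852 − 8.776·-76.006175) / -1899.381648 = 6.505685
y = (14.668·-76.006175 − 97.300065·-7.288) / -1899.381648 = 0.213615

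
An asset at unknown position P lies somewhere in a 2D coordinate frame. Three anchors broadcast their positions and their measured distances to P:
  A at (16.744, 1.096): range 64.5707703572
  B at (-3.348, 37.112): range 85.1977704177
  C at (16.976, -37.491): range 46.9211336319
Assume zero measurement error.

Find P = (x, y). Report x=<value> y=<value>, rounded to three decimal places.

x=-29.495 y=-43.974

eq1: (x − 16.744)² + (y − 1.096)² = 64.5707703572²
eq2: (x + 3.348)² + (y − 37.112)² = 85.1977704177²
eq3: (x − 16.976)² + (y + 37.491)² = 46.9211336319²
eq1−eq2, eq1−eq3 (x²,y² cancel):
  -40.184·x + 72.032·y = -1982.328804
  0.464·x − 77.174·y = 3379.988508
det = -40.184·-77.174 − 72.032·0.464 = 3067.737168
x = (-1982.328804·-77.174 − 72.032·3379.988508) / 3067.737168 = -29.495059
y = (-40.184·3379.988508 − -1982.328804·0.464) / 3067.737168 = -43.974321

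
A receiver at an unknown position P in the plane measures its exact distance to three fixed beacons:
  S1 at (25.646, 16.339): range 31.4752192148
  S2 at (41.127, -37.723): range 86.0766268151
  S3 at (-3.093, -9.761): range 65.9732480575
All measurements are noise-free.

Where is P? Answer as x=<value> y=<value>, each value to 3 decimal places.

eq1: (x − 25.646)² + (y − 16.339)² = 31.4752192148²
eq2: (x − 41.127)² + (y + 37.723)² = 86.0766268151²
eq3: (x + 3.093)² + (y + 9.761)² = 65.9732480575²
eq1−eq2, eq1−eq3 (x²,y² cancel):
  30.962·x − 108.124·y = -4228.721638
  -57.478·x − 52.200·y = -4181.616502
det = 30.962·-52.200 − -108.124·-57.478 = -7830.967672
x = (-4228.721638·-52.200 − -108.124·-4181.616502) / -7830.967672 = 29.548562
y = (30.962·-4181.616502 − -4228.721638·-57.478) / -7830.967672 = 47.571346

x=29.549 y=47.571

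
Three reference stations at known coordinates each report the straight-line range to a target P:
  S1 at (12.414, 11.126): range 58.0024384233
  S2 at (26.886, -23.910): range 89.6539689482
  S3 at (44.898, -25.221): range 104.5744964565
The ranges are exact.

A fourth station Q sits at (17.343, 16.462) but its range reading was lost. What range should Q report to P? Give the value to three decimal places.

eq1: (x − 12.414)² + (y − 11.126)² = 58.0024384233²
eq2: (x − 26.886)² + (y + 23.910)² = 89.6539689482²
eq3: (x − 44.898)² + (y + 25.221)² = 104.5744964565²
eq1−eq3, eq1−eq2 (x²,y² cancel):
  64.968·x − 72.694·y = -5197.508473
  28.944·x − 70.072·y = -3656.901461
det = 64.968·-70.072 − -72.694·28.944 = -2448.382560
x = (-5197.508473·-70.072 − -72.694·-3656.901461) / -2448.382560 = -40.175510
y = (64.968·-3656.901461 − -5197.508473·28.944) / -2448.382560 = 35.592840
|P − Q| = √((-40.175510 − 17.343)² + (35.592840 − 16.462)²) = 60.616566

60.617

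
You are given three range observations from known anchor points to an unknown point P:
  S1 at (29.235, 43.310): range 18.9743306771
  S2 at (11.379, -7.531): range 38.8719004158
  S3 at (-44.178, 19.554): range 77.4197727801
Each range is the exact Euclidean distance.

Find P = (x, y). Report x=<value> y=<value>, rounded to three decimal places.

x=33.069 y=24.727

eq1: (x − 29.235)² + (y − 43.310)² = 18.9743306771²
eq2: (x − 11.379)² + (y + 7.531)² = 38.8719004158²
eq3: (x + 44.178)² + (y − 19.554)² = 77.4197727801²
eq2−eq1, eq2−eq3 (x²,y² cancel):
  35.712·x + 101.682·y = 3695.243140
  -111.114·x + 54.170·y = -2334.939577
det = 35.712·54.170 − 101.682·-111.114 = 13232.812788
x = (3695.243140·54.170 − 101.682·-2334.939577) / 13232.812788 = 33.068755
y = (35.712·-2334.939577 − 3695.243140·-111.114) / 13232.812788 = 24.727009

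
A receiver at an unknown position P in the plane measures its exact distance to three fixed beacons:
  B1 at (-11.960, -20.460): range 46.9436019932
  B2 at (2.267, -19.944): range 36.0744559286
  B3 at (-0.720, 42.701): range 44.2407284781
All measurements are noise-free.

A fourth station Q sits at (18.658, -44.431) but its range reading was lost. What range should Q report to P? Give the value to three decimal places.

52.271

eq1: (x + 11.960)² + (y + 20.460)² = 46.9436019932²
eq2: (x − 2.267)² + (y + 19.944)² = 36.0744559286²
eq3: (x + 0.720)² + (y − 42.701)² = 44.2407284781²
eq1−eq3, eq1−eq2 (x²,y² cancel):
  22.480·x + 126.322·y = 1508.700313
  28.454·x + 1.032·y = 743.584623
det = 22.480·1.032 − 126.322·28.454 = -3571.166828
x = (1508.700313·1.032 − 126.322·743.584623) / -3571.166828 = 25.866649
y = (22.480·743.584623 − 1508.700313·28.454) / -3571.166828 = 7.340115
|P − Q| = √((25.866649 − 18.658)² + (7.340115 − -44.431)²) = 52.270575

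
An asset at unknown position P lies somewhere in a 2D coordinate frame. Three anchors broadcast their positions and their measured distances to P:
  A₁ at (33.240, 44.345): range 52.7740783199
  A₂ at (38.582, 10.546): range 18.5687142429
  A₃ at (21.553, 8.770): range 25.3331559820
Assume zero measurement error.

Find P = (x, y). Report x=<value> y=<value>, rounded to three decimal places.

eq1: (x − 33.240)² + (y − 44.345)² = 52.7740783199²
eq2: (x − 38.582)² + (y − 10.546)² = 18.5687142429²
eq3: (x − 21.553)² + (y − 8.770)² = 25.3331559820²
eq1−eq2, eq1−eq3 (x²,y² cancel):
  10.684·x − 67.598·y = 968.718409
  -23.374·x − 71.150·y = -386.597365
det = 10.684·-71.150 − -67.598·-23.374 = -2340.202252
x = (968.718409·-71.150 − -67.598·-386.597365) / -2340.202252 = 40.619362
y = (10.684·-386.597365 − 968.718409·-23.374) / -2340.202252 = -7.910606

x=40.619 y=-7.911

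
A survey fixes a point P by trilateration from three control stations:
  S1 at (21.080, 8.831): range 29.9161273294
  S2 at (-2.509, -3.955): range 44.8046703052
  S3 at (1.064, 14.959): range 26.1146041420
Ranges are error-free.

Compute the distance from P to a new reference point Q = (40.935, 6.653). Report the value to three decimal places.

eq1: (x − 21.080)² + (y − 8.831)² = 29.9161273294²
eq2: (x + 2.509)² + (y + 3.955)² = 44.8046703052²
eq3: (x − 1.064)² + (y − 14.959)² = 26.1146041420²
eq3−eq1, eq3−eq2 (x²,y² cancel):
  40.032·x − 12.256·y = 84.447059
  -7.146·x − 37.828·y = -1528.452603
det = 40.032·-37.828 − -12.256·-7.146 = -1601.911872
x = (84.447059·-37.828 − -12.256·-1528.452603) / -1601.911872 = 13.688130
y = (40.032·-1528.452603 − 84.447059·-7.146) / -1601.911872 = 37.819531
|P − Q| = √((13.688130 − 40.935)² + (37.819531 − 6.653)²) = 41.397398

41.397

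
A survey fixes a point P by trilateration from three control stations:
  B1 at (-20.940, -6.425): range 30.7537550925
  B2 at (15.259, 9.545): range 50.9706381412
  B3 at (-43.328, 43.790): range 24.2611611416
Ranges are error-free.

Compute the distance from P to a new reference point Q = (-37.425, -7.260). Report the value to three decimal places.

eq1: (x + 20.940)² + (y + 6.425)² = 30.7537550925²
eq2: (x − 15.259)² + (y − 9.545)² = 50.9706381412²
eq3: (x + 43.328)² + (y − 43.790)² = 24.2611611416²
eq2−eq3, eq2−eq1 (x²,y² cancel):
  -117.174·x + 68.490·y = 5480.337591
  -72.398·x − 31.940·y = 1808.032619
det = -117.174·-31.940 − 68.490·-72.398 = 8701.076580
x = (5480.337591·-31.940 − 68.490·1808.032619) / 8701.076580 = -34.349099
y = (-117.174·1808.032619 − 5480.337591·-72.398) / 8701.076580 = 21.251516
|P − Q| = √((-34.349099 − -37.425)² + (21.251516 − -7.260)²) = 28.676954

28.677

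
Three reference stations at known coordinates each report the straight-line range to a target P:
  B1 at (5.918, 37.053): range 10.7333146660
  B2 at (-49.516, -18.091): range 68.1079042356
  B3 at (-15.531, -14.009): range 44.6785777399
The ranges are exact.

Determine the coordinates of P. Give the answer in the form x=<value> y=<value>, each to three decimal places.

eq1: (x − 5.918)² + (y − 37.053)² = 10.7333146660²
eq2: (x + 49.516)² + (y + 18.091)² = 68.1079042356²
eq3: (x + 15.531)² + (y + 14.009)² = 44.6785777399²
eq3−eq1, eq3−eq2 (x²,y² cancel):
  42.898·x + 102.124·y = 2851.454756
  -67.970·x − 8.164·y = -300.856816
det = 42.898·-8.164 − 102.124·-67.970 = 6591.149008
x = (2851.454756·-8.164 − 102.124·-300.856816) / 6591.149008 = 1.129610
y = (42.898·-300.856816 − 2851.454756·-67.970) / 6591.149008 = 27.446994

x=1.130 y=27.447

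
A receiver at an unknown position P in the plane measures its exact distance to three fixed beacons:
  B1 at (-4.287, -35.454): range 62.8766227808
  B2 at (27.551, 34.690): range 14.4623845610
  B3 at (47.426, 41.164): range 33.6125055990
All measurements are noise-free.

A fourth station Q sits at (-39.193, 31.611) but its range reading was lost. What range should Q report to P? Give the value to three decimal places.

eq1: (x + 4.287)² + (y + 35.454)² = 62.8766227808²
eq2: (x − 27.551)² + (y − 34.690)² = 14.4623845610²
eq3: (x − 47.426)² + (y − 41.164)² = 33.6125055990²
eq1−eq2, eq1−eq3 (x²,y² cancel):
  63.676·x + 140.288·y = 4431.398341
  103.426·x + 153.236·y = 5492.005047
det = 63.676·153.236 − 140.288·103.426 = -4751.971152
x = (4431.398341·153.236 − 140.288·5492.005047) / -4751.971152 = 19.236785
y = (63.676·5492.005047 − 4431.398341·103.426) / -4751.971152 = 22.856387
|P − Q| = √((19.236785 − -39.193)² + (22.856387 − 31.611)²) = 59.082003

59.082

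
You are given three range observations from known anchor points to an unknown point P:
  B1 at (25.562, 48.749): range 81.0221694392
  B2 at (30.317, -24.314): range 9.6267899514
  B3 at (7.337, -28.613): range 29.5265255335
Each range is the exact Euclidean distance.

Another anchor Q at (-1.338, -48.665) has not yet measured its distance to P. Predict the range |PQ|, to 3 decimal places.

41.751

eq1: (x − 25.562)² + (y − 48.749)² = 81.0221694392²
eq2: (x − 30.317)² + (y + 24.314)² = 9.6267899514²
eq3: (x − 7.337)² + (y + 28.613)² = 29.5265255335²
eq3−eq1, eq3−eq2 (x²,y² cancel):
  36.450·x + 154.724·y = -3535.430724
  45.960·x + 8.598·y = 1416.896372
det = 36.450·8.598 − 154.724·45.960 = -6797.717940
x = (-3535.430724·8.598 − 154.724·1416.896372) / -6797.717940 = 36.721957
y = (36.450·1416.896372 − -3535.430724·45.960) / -6797.717940 = -31.500905
|P − Q| = √((36.721957 − -1.338)² + (-31.500905 − -48.665)²) = 41.751245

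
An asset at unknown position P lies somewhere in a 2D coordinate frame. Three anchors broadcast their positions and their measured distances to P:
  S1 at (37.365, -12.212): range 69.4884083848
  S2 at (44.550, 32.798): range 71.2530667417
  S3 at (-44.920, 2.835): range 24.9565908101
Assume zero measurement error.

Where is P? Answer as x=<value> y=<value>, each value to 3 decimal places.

eq1: (x − 37.365)² + (y + 12.212)² = 69.4884083848²
eq2: (x − 44.550)² + (y − 32.798)² = 71.2530667417²
eq3: (x + 44.920)² + (y − 2.835)² = 24.9565908101²
eq3−eq2, eq3−eq1 (x²,y² cancel):
  178.940·x + 59.926·y = -3419.600416
  164.570·x − 30.094·y = -4686.374931
det = 178.940·-30.094 − 59.926·164.570 = -15247.042180
x = (-3419.600416·-30.094 − 59.926·-4686.374931) / -15247.042180 = -25.168499
y = (178.940·-4686.374931 − -3419.600416·164.570) / -15247.042180 = 18.089823

x=-25.168 y=18.090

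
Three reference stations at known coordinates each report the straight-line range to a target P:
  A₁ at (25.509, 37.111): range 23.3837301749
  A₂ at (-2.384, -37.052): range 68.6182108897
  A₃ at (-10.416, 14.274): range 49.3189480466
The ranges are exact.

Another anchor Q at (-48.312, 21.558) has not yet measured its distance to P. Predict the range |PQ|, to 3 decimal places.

87.164

eq1: (x − 25.509)² + (y − 37.111)² = 23.3837301749²
eq2: (x + 2.384)² + (y + 37.052)² = 68.6182108897²
eq3: (x + 10.416)² + (y − 14.274)² = 49.3189480466²
eq1−eq3, eq1−eq2 (x²,y² cancel):
  -71.850·x − 45.674·y = -3601.255070
  -55.786·x − 148.326·y = -4811.061271
det = -71.850·-148.326 − -45.674·-55.786 = 8109.253336
x = (-3601.255070·-148.326 − -45.674·-4811.061271) / 8109.253336 = 38.772910
y = (-71.850·-4811.061271 − -3601.255070·-55.786) / 8109.253336 = 17.853079
|P − Q| = √((38.772910 − -48.312)² + (17.853079 − 21.558)²) = 87.163685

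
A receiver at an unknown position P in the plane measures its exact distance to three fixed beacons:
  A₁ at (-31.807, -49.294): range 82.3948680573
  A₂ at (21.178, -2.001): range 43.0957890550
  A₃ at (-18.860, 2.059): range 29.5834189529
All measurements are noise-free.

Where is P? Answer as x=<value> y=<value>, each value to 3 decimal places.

x=-8.105 y=29.618

eq1: (x + 31.807)² + (y + 49.294)² = 82.3948680573²
eq2: (x − 21.178)² + (y + 2.001)² = 43.0957890550²
eq3: (x + 18.860)² + (y − 2.059)² = 29.5834189529²
eq1−eq2, eq1−eq3 (x²,y² cancel):
  105.970·x + 94.586·y = 1942.595248
  25.894·x + 102.706·y = 2832.091001
det = 105.970·102.706 − 94.586·25.894 = 8434.544936
x = (1942.595248·102.706 − 94.586·2832.091001) / 8434.544936 = -8.104761
y = (105.970·2832.091001 − 1942.595248·25.894) / 8434.544936 = 29.618091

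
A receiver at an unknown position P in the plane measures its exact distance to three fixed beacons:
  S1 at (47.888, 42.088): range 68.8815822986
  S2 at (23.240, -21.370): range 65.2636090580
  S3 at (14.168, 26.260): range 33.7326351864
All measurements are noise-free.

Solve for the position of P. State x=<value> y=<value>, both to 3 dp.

eq1: (x − 47.888)² + (y − 42.088)² = 68.8815822986²
eq2: (x − 23.240)² + (y + 21.370)² = 65.2636090580²
eq3: (x − 14.168)² + (y − 26.260)² = 33.7326351864²
eq3−eq1, eq3−eq2 (x²,y² cancel):
  67.440·x + 31.656·y = -432.441239
  18.144·x − 95.260·y = -3014.993315
det = 67.440·-95.260 − 31.656·18.144 = -6998.700864
x = (-432.441239·-95.260 − 31.656·-3014.993315) / -6998.700864 = -19.523192
y = (67.440·-3014.993315 − -432.441239·18.144) / -6998.700864 = 27.931603

x=-19.523 y=27.932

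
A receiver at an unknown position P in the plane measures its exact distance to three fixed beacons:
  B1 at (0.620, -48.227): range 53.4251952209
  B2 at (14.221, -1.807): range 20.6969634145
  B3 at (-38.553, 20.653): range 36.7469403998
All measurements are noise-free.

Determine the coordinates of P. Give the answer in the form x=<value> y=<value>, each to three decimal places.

eq1: (x − 0.620)² + (y + 48.227)² = 53.4251952209²
eq2: (x − 14.221)² + (y + 1.807)² = 20.6969634145²
eq3: (x + 38.553)² + (y − 20.653)² = 36.7469403998²
eq2−eq3, eq2−eq1 (x²,y² cancel):
  -105.548·x + 44.920·y = 785.404794
  -27.202·x − 92.840·y = -305.161351
det = -105.548·-92.840 − 44.920·-27.202 = 11020.990160
x = (785.404794·-92.840 − 44.920·-305.161351) / 11020.990160 = -5.372397
y = (-105.548·-305.161351 − 785.404794·-27.202) / 11020.990160 = 4.861065

x=-5.372 y=4.861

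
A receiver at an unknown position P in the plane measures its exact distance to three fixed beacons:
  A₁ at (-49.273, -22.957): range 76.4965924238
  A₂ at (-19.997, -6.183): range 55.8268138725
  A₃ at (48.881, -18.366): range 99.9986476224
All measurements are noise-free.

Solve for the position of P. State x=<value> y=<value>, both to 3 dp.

eq1: (x + 49.273)² + (y + 22.957)² = 76.4965924238²
eq2: (x + 19.997)² + (y + 6.183)² = 55.8268138725²
eq3: (x − 48.881)² + (y + 18.366)² = 99.9986476224²
eq1−eq3, eq1−eq2 (x²,y² cancel):
  196.308·x + 9.182·y = -4376.191135
  58.552·x + 33.548·y = 218.352625
det = 196.308·33.548 − 9.182·58.552 = 6048.116320
x = (-4376.191135·33.548 − 9.182·218.352625) / 6048.116320 = -24.605574
y = (196.308·218.352625 − -4376.191135·58.552) / 6048.116320 = 49.453267

x=-24.606 y=49.453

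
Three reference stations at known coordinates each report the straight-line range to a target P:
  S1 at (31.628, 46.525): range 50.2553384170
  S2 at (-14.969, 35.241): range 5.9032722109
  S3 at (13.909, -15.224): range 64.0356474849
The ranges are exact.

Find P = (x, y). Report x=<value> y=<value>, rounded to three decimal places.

x=-18.223 y=40.166

eq1: (x − 31.628)² + (y − 46.525)² = 50.2553384170²
eq2: (x + 14.969)² + (y − 35.241)² = 5.9032722109²
eq3: (x − 13.909)² + (y + 15.224)² = 64.0356474849²
eq2−eq1, eq2−eq3 (x²,y² cancel):
  93.194·x + 22.568·y = -791.843450
  57.756·x − 100.930·y = -5106.484111
det = 93.194·-100.930 − 22.568·57.756 = -10709.507828
x = (-791.843450·-100.930 − 22.568·-5106.484111) / -10709.507828 = -18.223423
y = (93.194·-5106.484111 − -791.843450·57.756) / -10709.507828 = 40.166175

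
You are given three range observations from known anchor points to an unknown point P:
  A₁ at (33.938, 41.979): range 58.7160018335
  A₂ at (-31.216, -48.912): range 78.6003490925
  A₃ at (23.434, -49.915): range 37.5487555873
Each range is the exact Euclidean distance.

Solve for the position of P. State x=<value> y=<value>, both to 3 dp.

x=40.339 y=-16.387

eq1: (x − 33.938)² + (y − 41.979)² = 58.7160018335²
eq2: (x + 31.216)² + (y + 48.912)² = 78.6003490925²
eq3: (x − 23.434)² + (y + 49.915)² = 37.5487555873²
eq2−eq1, eq2−eq3 (x²,y² cancel):
  130.308·x + 181.782·y = 2277.647891
  109.300·x − 2.006·y = 4441.943012
det = 130.308·-2.006 − 181.782·109.300 = -20130.170448
x = (2277.647891·-2.006 − 181.782·4441.943012) / -20130.170448 = 40.339164
y = (130.308·4441.943012 − 2277.647891·109.300) / -20130.170448 = -16.387034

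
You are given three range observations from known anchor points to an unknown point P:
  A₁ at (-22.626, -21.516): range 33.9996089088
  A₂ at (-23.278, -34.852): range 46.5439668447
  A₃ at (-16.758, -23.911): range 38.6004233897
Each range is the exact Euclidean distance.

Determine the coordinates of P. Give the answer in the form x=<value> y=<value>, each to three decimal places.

eq1: (x + 22.626)² + (y + 21.516)² = 33.9996089088²
eq2: (x + 23.278)² + (y + 34.852)² = 46.5439668447²
eq3: (x + 16.758)² + (y + 23.911)² = 38.6004233897²
eq3−eq2, eq3−eq1 (x²,y² cancel):
  -13.040·x − 21.882·y = 227.612539
  -11.736·x + 4.790·y = 456.326927
det = -13.040·4.790 − -21.882·-11.736 = -319.268752
x = (227.612539·4.790 − -21.882·456.326927) / -319.268752 = -34.690554
y = (-13.040·456.326927 − 227.612539·-11.736) / -319.268752 = 10.271103

x=-34.691 y=10.271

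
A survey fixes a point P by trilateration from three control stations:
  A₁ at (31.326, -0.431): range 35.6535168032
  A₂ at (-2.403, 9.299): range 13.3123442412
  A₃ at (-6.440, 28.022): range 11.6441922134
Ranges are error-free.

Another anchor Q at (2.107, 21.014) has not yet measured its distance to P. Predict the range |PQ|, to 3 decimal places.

eq1: (x − 31.326)² + (y + 0.431)² = 35.6535168032²
eq2: (x + 2.403)² + (y − 9.299)² = 13.3123442412²
eq3: (x + 6.440)² + (y − 28.022)² = 11.6441922134²
eq2−eq3, eq2−eq1 (x²,y² cancel):
  -8.074·x + 37.446·y = 776.091571
  67.458·x − 19.460·y = -204.696524
det = -8.074·-19.460 − 37.446·67.458 = -2368.912228
x = (776.091571·-19.460 − 37.446·-204.696524) / -2368.912228 = 3.139701
y = (-8.074·-204.696524 − 776.091571·67.458) / -2368.912228 = 21.402593
|P − Q| = √((3.139701 − 2.107)² + (21.402593 − 21.014)²) = 1.103393

1.103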